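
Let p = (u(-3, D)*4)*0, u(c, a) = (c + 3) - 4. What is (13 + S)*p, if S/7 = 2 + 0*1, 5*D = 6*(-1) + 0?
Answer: 0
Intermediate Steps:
D = -6/5 (D = (6*(-1) + 0)/5 = (-6 + 0)/5 = (⅕)*(-6) = -6/5 ≈ -1.2000)
u(c, a) = -1 + c (u(c, a) = (3 + c) - 4 = -1 + c)
p = 0 (p = ((-1 - 3)*4)*0 = -4*4*0 = -16*0 = 0)
S = 14 (S = 7*(2 + 0*1) = 7*(2 + 0) = 7*2 = 14)
(13 + S)*p = (13 + 14)*0 = 27*0 = 0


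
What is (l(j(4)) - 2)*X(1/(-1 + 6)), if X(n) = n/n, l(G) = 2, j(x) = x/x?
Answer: 0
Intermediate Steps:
j(x) = 1
X(n) = 1
(l(j(4)) - 2)*X(1/(-1 + 6)) = (2 - 2)*1 = 0*1 = 0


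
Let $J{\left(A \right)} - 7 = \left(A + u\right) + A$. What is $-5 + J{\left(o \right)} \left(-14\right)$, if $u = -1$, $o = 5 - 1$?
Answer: $-201$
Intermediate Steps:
$o = 4$ ($o = 5 - 1 = 4$)
$J{\left(A \right)} = 6 + 2 A$ ($J{\left(A \right)} = 7 + \left(\left(A - 1\right) + A\right) = 7 + \left(\left(-1 + A\right) + A\right) = 7 + \left(-1 + 2 A\right) = 6 + 2 A$)
$-5 + J{\left(o \right)} \left(-14\right) = -5 + \left(6 + 2 \cdot 4\right) \left(-14\right) = -5 + \left(6 + 8\right) \left(-14\right) = -5 + 14 \left(-14\right) = -5 - 196 = -201$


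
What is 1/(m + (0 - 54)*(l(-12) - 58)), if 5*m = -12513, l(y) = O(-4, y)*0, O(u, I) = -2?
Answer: 5/3147 ≈ 0.0015888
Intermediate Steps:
l(y) = 0 (l(y) = -2*0 = 0)
m = -12513/5 (m = (1/5)*(-12513) = -12513/5 ≈ -2502.6)
1/(m + (0 - 54)*(l(-12) - 58)) = 1/(-12513/5 + (0 - 54)*(0 - 58)) = 1/(-12513/5 - 54*(-58)) = 1/(-12513/5 + 3132) = 1/(3147/5) = 5/3147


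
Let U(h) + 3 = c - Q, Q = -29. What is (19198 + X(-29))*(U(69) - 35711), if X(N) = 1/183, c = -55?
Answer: -125563018900/183 ≈ -6.8614e+8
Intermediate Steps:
U(h) = -29 (U(h) = -3 + (-55 - 1*(-29)) = -3 + (-55 + 29) = -3 - 26 = -29)
X(N) = 1/183
(19198 + X(-29))*(U(69) - 35711) = (19198 + 1/183)*(-29 - 35711) = (3513235/183)*(-35740) = -125563018900/183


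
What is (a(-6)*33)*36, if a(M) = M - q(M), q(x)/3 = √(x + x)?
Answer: -7128 - 7128*I*√3 ≈ -7128.0 - 12346.0*I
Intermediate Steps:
q(x) = 3*√2*√x (q(x) = 3*√(x + x) = 3*√(2*x) = 3*(√2*√x) = 3*√2*√x)
a(M) = M - 3*√2*√M
(a(-6)*33)*36 = ((-6 - 3*√2*√(-6))*33)*36 = ((-6 - 3*√2*I*√6)*33)*36 = ((-6 - 6*I*√3)*33)*36 = (-198 - 198*I*√3)*36 = -7128 - 7128*I*√3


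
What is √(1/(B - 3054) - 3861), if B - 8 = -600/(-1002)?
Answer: I*√998669552378558/508582 ≈ 62.137*I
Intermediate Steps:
B = 1436/167 (B = 8 - 600/(-1002) = 8 - 600*(-1/1002) = 8 + 100/167 = 1436/167 ≈ 8.5988)
√(1/(B - 3054) - 3861) = √(1/(1436/167 - 3054) - 3861) = √(1/(-508582/167) - 3861) = √(-167/508582 - 3861) = √(-1963635269/508582) = I*√998669552378558/508582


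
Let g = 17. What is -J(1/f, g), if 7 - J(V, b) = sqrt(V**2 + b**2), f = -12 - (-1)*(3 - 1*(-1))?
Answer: -7 + sqrt(18497)/8 ≈ 10.000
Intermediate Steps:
f = -8 (f = -12 - (-1)*(3 + 1) = -12 - (-1)*4 = -12 - 1*(-4) = -12 + 4 = -8)
J(V, b) = 7 - sqrt(V**2 + b**2)
-J(1/f, g) = -(7 - sqrt((1/(-8))**2 + 17**2)) = -(7 - sqrt((-1/8)**2 + 289)) = -(7 - sqrt(1/64 + 289)) = -(7 - sqrt(18497/64)) = -(7 - sqrt(18497)/8) = -7 + sqrt(18497)/8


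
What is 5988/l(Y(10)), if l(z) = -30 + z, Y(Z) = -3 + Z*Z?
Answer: 5988/67 ≈ 89.373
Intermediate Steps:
Y(Z) = -3 + Z**2
5988/l(Y(10)) = 5988/(-30 + (-3 + 10**2)) = 5988/(-30 + (-3 + 100)) = 5988/(-30 + 97) = 5988/67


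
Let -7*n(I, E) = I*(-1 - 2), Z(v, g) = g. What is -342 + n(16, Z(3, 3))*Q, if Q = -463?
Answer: -24618/7 ≈ -3516.9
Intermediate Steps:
n(I, E) = 3*I/7 (n(I, E) = -I*(-1 - 2)/7 = -I*(-3)/7 = -(-3)*I/7 = 3*I/7)
-342 + n(16, Z(3, 3))*Q = -342 + ((3/7)*16)*(-463) = -342 + (48/7)*(-463) = -342 - 22224/7 = -24618/7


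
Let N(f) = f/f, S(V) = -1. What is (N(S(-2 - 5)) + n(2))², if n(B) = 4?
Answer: 25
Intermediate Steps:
N(f) = 1
(N(S(-2 - 5)) + n(2))² = (1 + 4)² = 5² = 25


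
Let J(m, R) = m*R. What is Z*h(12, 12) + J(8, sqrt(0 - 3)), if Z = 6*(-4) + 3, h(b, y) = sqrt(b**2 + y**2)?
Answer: -252*sqrt(2) + 8*I*sqrt(3) ≈ -356.38 + 13.856*I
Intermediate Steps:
J(m, R) = R*m
Z = -21 (Z = -24 + 3 = -21)
Z*h(12, 12) + J(8, sqrt(0 - 3)) = -21*sqrt(12**2 + 12**2) + sqrt(0 - 3)*8 = -21*sqrt(144 + 144) + sqrt(-3)*8 = -252*sqrt(2) + (I*sqrt(3))*8 = -252*sqrt(2) + 8*I*sqrt(3)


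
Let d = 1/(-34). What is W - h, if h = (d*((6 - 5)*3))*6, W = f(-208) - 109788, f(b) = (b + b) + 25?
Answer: -1873034/17 ≈ -1.1018e+5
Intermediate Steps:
f(b) = 25 + 2*b (f(b) = 2*b + 25 = 25 + 2*b)
d = -1/34 ≈ -0.029412
W = -110179 (W = (25 + 2*(-208)) - 109788 = (25 - 416) - 109788 = -391 - 109788 = -110179)
h = -9/17 (h = -(6 - 5)*3/34*6 = -3/34*6 = -9/17 ≈ -0.52941)
W - h = -110179 - 1*(-9/17) = -110179 + 9/17 = -1873034/17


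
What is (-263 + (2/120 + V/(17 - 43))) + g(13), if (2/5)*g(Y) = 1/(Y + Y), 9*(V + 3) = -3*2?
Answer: -34157/130 ≈ -262.75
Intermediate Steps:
V = -11/3 (V = -3 + (-3*2)/9 = -3 + (⅑)*(-6) = -3 - ⅔ = -11/3 ≈ -3.6667)
g(Y) = 5/(4*Y) (g(Y) = 5/(2*(Y + Y)) = 5/(2*((2*Y))) = 5*(1/(2*Y))/2 = 5/(4*Y))
(-263 + (2/120 + V/(17 - 43))) + g(13) = (-263 + (2/120 - 11/(3*(17 - 43)))) + (5/4)/13 = (-263 + (2*(1/120) - 11/3/(-26))) + (5/4)*(1/13) = (-263 + (1/60 - 11/3*(-1/26))) + 5/52 = (-263 + (1/60 + 11/78)) + 5/52 = (-263 + 41/260) + 5/52 = -68339/260 + 5/52 = -34157/130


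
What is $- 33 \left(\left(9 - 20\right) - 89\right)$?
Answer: $3300$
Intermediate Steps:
$- 33 \left(\left(9 - 20\right) - 89\right) = - 33 \left(-11 - 89\right) = \left(-33\right) \left(-100\right) = 3300$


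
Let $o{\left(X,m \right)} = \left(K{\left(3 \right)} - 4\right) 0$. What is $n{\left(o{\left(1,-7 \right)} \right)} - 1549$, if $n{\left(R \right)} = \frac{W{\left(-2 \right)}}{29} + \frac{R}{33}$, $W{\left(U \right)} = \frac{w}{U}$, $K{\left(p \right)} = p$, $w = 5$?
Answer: $- \frac{89847}{58} \approx -1549.1$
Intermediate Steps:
$W{\left(U \right)} = \frac{5}{U}$
$o{\left(X,m \right)} = 0$ ($o{\left(X,m \right)} = \left(3 - 4\right) 0 = \left(-1\right) 0 = 0$)
$n{\left(R \right)} = - \frac{5}{58} + \frac{R}{33}$ ($n{\left(R \right)} = \frac{5 \frac{1}{-2}}{29} + \frac{R}{33} = 5 \left(- \frac{1}{2}\right) \frac{1}{29} + R \frac{1}{33} = \left(- \frac{5}{2}\right) \frac{1}{29} + \frac{R}{33} = - \frac{5}{58} + \frac{R}{33}$)
$n{\left(o{\left(1,-7 \right)} \right)} - 1549 = \left(- \frac{5}{58} + \frac{1}{33} \cdot 0\right) - 1549 = \left(- \frac{5}{58} + 0\right) - 1549 = - \frac{5}{58} - 1549 = - \frac{89847}{58}$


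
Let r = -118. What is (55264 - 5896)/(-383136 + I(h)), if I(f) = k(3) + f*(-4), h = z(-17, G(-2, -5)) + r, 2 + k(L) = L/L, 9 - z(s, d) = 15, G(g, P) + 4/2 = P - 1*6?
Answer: -16456/127547 ≈ -0.12902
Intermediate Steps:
G(g, P) = -8 + P (G(g, P) = -2 + (P - 1*6) = -2 + (P - 6) = -2 + (-6 + P) = -8 + P)
z(s, d) = -6 (z(s, d) = 9 - 1*15 = 9 - 15 = -6)
k(L) = -1 (k(L) = -2 + L/L = -2 + 1 = -1)
h = -124 (h = -6 - 118 = -124)
I(f) = -1 - 4*f (I(f) = -1 + f*(-4) = -1 - 4*f)
(55264 - 5896)/(-383136 + I(h)) = (55264 - 5896)/(-383136 + (-1 - 4*(-124))) = 49368/(-383136 + (-1 + 496)) = 49368/(-383136 + 495) = 49368/(-382641) = 49368*(-1/382641) = -16456/127547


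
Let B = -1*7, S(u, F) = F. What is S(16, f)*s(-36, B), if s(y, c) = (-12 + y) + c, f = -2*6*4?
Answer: 2640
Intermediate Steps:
f = -48 (f = -12*4 = -48)
B = -7
s(y, c) = -12 + c + y
S(16, f)*s(-36, B) = -48*(-12 - 7 - 36) = -48*(-55) = 2640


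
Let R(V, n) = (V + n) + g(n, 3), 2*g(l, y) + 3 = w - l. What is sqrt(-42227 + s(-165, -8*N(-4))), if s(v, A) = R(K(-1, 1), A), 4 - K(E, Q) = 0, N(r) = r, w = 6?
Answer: 3*I*sqrt(18758)/2 ≈ 205.44*I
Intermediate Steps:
g(l, y) = 3/2 - l/2 (g(l, y) = -3/2 + (6 - l)/2 = -3/2 + (3 - l/2) = 3/2 - l/2)
K(E, Q) = 4 (K(E, Q) = 4 - 1*0 = 4 + 0 = 4)
R(V, n) = 3/2 + V + n/2 (R(V, n) = (V + n) + (3/2 - n/2) = 3/2 + V + n/2)
s(v, A) = 11/2 + A/2 (s(v, A) = 3/2 + 4 + A/2 = 11/2 + A/2)
sqrt(-42227 + s(-165, -8*N(-4))) = sqrt(-42227 + (11/2 + (-8*(-4))/2)) = sqrt(-42227 + (11/2 + (1/2)*32)) = sqrt(-42227 + (11/2 + 16)) = sqrt(-42227 + 43/2) = sqrt(-84411/2) = 3*I*sqrt(18758)/2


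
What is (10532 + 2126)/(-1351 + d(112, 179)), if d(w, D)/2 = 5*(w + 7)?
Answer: -12658/161 ≈ -78.621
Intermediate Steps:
d(w, D) = 70 + 10*w (d(w, D) = 2*(5*(w + 7)) = 2*(5*(7 + w)) = 2*(35 + 5*w) = 70 + 10*w)
(10532 + 2126)/(-1351 + d(112, 179)) = (10532 + 2126)/(-1351 + (70 + 10*112)) = 12658/(-1351 + (70 + 1120)) = 12658/(-1351 + 1190) = 12658/(-161) = 12658*(-1/161) = -12658/161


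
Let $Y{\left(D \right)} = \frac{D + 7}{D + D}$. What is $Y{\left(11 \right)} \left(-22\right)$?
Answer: $-18$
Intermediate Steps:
$Y{\left(D \right)} = \frac{7 + D}{2 D}$
$Y{\left(11 \right)} \left(-22\right) = \frac{7 + 11}{2 \cdot 11} \left(-22\right) = \frac{1}{2} \cdot \frac{1}{11} \cdot 18 \left(-22\right) = \frac{9}{11} \left(-22\right) = -18$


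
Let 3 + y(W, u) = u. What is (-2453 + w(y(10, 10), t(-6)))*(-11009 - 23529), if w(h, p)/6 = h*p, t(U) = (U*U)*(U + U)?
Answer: 711379186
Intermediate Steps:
y(W, u) = -3 + u
t(U) = 2*U³ (t(U) = U²*(2*U) = 2*U³)
w(h, p) = 6*h*p (w(h, p) = 6*(h*p) = 6*h*p)
(-2453 + w(y(10, 10), t(-6)))*(-11009 - 23529) = (-2453 + 6*(-3 + 10)*(2*(-6)³))*(-11009 - 23529) = (-2453 + 6*7*(2*(-216)))*(-34538) = (-2453 + 6*7*(-432))*(-34538) = (-2453 - 18144)*(-34538) = -20597*(-34538) = 711379186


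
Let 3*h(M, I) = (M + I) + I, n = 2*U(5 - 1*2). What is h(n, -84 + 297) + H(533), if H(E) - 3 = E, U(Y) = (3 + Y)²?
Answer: 702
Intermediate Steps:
H(E) = 3 + E
n = 72 (n = 2*(3 + (5 - 1*2))² = 2*(3 + (5 - 2))² = 2*(3 + 3)² = 2*6² = 2*36 = 72)
h(M, I) = M/3 + 2*I/3 (h(M, I) = ((M + I) + I)/3 = ((I + M) + I)/3 = (M + 2*I)/3 = M/3 + 2*I/3)
h(n, -84 + 297) + H(533) = ((⅓)*72 + 2*(-84 + 297)/3) + (3 + 533) = (24 + (⅔)*213) + 536 = (24 + 142) + 536 = 166 + 536 = 702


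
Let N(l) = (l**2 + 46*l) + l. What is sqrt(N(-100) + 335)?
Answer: 7*sqrt(115) ≈ 75.067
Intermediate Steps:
N(l) = l**2 + 47*l
sqrt(N(-100) + 335) = sqrt(-100*(47 - 100) + 335) = sqrt(-100*(-53) + 335) = sqrt(5300 + 335) = sqrt(5635) = 7*sqrt(115)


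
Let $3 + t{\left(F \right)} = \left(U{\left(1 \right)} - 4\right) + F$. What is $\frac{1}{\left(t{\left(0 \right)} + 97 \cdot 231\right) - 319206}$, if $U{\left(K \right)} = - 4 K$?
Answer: $- \frac{1}{296810} \approx -3.3692 \cdot 10^{-6}$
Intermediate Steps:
$t{\left(F \right)} = -11 + F$ ($t{\left(F \right)} = -3 + \left(\left(\left(-4\right) 1 - 4\right) + F\right) = -3 + \left(\left(-4 - 4\right) + F\right) = -3 + \left(-8 + F\right) = -11 + F$)
$\frac{1}{\left(t{\left(0 \right)} + 97 \cdot 231\right) - 319206} = \frac{1}{\left(\left(-11 + 0\right) + 97 \cdot 231\right) - 319206} = \frac{1}{\left(-11 + 22407\right) - 319206} = \frac{1}{22396 - 319206} = \frac{1}{-296810} = - \frac{1}{296810}$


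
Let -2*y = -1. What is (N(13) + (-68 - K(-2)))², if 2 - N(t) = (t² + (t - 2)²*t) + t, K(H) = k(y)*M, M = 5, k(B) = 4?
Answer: 3389281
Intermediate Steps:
y = ½ (y = -½*(-1) = ½ ≈ 0.50000)
K(H) = 20 (K(H) = 4*5 = 20)
N(t) = 2 - t - t² - t*(-2 + t)² (N(t) = 2 - ((t² + (t - 2)²*t) + t) = 2 - ((t² + (-2 + t)²*t) + t) = 2 - ((t² + t*(-2 + t)²) + t) = 2 - (t + t² + t*(-2 + t)²) = 2 + (-t - t² - t*(-2 + t)²) = 2 - t - t² - t*(-2 + t)²)
(N(13) + (-68 - K(-2)))² = ((2 - 1*13 - 1*13² - 1*13*(-2 + 13)²) + (-68 - 1*20))² = ((2 - 13 - 1*169 - 1*13*11²) + (-68 - 20))² = ((2 - 13 - 169 - 1*13*121) - 88)² = ((2 - 13 - 169 - 1573) - 88)² = (-1753 - 88)² = (-1841)² = 3389281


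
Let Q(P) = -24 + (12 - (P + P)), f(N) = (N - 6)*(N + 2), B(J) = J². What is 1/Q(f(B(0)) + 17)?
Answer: -1/22 ≈ -0.045455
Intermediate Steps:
f(N) = (-6 + N)*(2 + N)
Q(P) = -12 - 2*P (Q(P) = -24 + (12 - 2*P) = -12 - 2*P)
1/Q(f(B(0)) + 17) = 1/(-12 - 2*((-12 + (0²)² - 4*0²) + 17)) = 1/(-12 - 2*((-12 + 0² - 4*0) + 17)) = 1/(-12 - 2*((-12 + 0 + 0) + 17)) = 1/(-12 - 2*(-12 + 17)) = 1/(-12 - 2*5) = 1/(-12 - 10) = 1/(-22) = -1/22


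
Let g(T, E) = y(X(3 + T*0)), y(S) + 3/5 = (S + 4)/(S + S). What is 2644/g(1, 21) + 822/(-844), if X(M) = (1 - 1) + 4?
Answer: 2789009/422 ≈ 6609.0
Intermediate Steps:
X(M) = 4 (X(M) = 0 + 4 = 4)
y(S) = -⅗ + (4 + S)/(2*S) (y(S) = -⅗ + (S + 4)/(S + S) = -⅗ + (4 + S)/((2*S)) = -⅗ + (4 + S)*(1/(2*S)) = -⅗ + (4 + S)/(2*S))
g(T, E) = ⅖ (g(T, E) = (⅒)*(20 - 1*4)/4 = (⅒)*(¼)*(20 - 4) = (⅒)*(¼)*16 = ⅖)
2644/g(1, 21) + 822/(-844) = 2644/(⅖) + 822/(-844) = 2644*(5/2) + 822*(-1/844) = 6610 - 411/422 = 2789009/422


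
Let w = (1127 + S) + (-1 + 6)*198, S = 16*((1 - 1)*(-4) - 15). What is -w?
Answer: -1877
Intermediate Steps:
S = -240 (S = 16*(0*(-4) - 15) = 16*(0 - 15) = 16*(-15) = -240)
w = 1877 (w = (1127 - 240) + (-1 + 6)*198 = 887 + 5*198 = 887 + 990 = 1877)
-w = -1*1877 = -1877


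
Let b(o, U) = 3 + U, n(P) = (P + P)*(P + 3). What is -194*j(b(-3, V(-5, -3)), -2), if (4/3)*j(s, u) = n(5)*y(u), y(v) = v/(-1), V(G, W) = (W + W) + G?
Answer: -23280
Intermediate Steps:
V(G, W) = G + 2*W (V(G, W) = 2*W + G = G + 2*W)
n(P) = 2*P*(3 + P) (n(P) = (2*P)*(3 + P) = 2*P*(3 + P))
y(v) = -v (y(v) = v*(-1) = -v)
j(s, u) = -60*u (j(s, u) = 3*((2*5*(3 + 5))*(-u))/4 = 3*((2*5*8)*(-u))/4 = 3*(80*(-u))/4 = 3*(-80*u)/4 = -60*u)
-194*j(b(-3, V(-5, -3)), -2) = -(-11640)*(-2) = -194*120 = -23280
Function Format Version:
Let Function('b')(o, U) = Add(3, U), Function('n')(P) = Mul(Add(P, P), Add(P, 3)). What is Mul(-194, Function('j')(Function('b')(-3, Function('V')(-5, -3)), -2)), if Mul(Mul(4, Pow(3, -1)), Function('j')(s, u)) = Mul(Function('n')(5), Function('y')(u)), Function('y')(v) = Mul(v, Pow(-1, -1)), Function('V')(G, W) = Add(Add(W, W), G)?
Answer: -23280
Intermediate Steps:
Function('V')(G, W) = Add(G, Mul(2, W)) (Function('V')(G, W) = Add(Mul(2, W), G) = Add(G, Mul(2, W)))
Function('n')(P) = Mul(2, P, Add(3, P)) (Function('n')(P) = Mul(Mul(2, P), Add(3, P)) = Mul(2, P, Add(3, P)))
Function('y')(v) = Mul(-1, v) (Function('y')(v) = Mul(v, -1) = Mul(-1, v))
Function('j')(s, u) = Mul(-60, u) (Function('j')(s, u) = Mul(Rational(3, 4), Mul(Mul(2, 5, Add(3, 5)), Mul(-1, u))) = Mul(Rational(3, 4), Mul(Mul(2, 5, 8), Mul(-1, u))) = Mul(Rational(3, 4), Mul(80, Mul(-1, u))) = Mul(Rational(3, 4), Mul(-80, u)) = Mul(-60, u))
Mul(-194, Function('j')(Function('b')(-3, Function('V')(-5, -3)), -2)) = Mul(-194, Mul(-60, -2)) = Mul(-194, 120) = -23280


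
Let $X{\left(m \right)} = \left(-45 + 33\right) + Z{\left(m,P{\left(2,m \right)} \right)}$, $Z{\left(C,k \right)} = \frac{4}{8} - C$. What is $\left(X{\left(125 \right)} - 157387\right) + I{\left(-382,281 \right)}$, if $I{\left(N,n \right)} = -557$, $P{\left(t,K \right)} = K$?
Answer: $- \frac{316161}{2} \approx -1.5808 \cdot 10^{5}$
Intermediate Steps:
$Z{\left(C,k \right)} = \frac{1}{2} - C$ ($Z{\left(C,k \right)} = 4 \cdot \frac{1}{8} - C = \frac{1}{2} - C$)
$X{\left(m \right)} = - \frac{23}{2} - m$ ($X{\left(m \right)} = \left(-45 + 33\right) - \left(- \frac{1}{2} + m\right) = -12 - \left(- \frac{1}{2} + m\right) = - \frac{23}{2} - m$)
$\left(X{\left(125 \right)} - 157387\right) + I{\left(-382,281 \right)} = \left(\left(- \frac{23}{2} - 125\right) - 157387\right) - 557 = \left(- \frac{273}{2} - 157387\right) - 557 = - \frac{315047}{2} - 557 = - \frac{316161}{2}$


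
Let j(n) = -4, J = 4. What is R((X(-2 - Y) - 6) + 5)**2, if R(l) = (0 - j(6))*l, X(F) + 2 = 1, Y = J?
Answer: 64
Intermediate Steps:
Y = 4
X(F) = -1 (X(F) = -2 + 1 = -1)
R(l) = 4*l (R(l) = (0 - 1*(-4))*l = (0 + 4)*l = 4*l)
R((X(-2 - Y) - 6) + 5)**2 = (4*((-1 - 6) + 5))**2 = (4*(-7 + 5))**2 = (4*(-2))**2 = (-8)**2 = 64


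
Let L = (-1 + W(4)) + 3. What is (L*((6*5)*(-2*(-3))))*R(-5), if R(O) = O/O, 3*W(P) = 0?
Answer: 360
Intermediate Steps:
W(P) = 0 (W(P) = (⅓)*0 = 0)
L = 2 (L = (-1 + 0) + 3 = -1 + 3 = 2)
R(O) = 1
(L*((6*5)*(-2*(-3))))*R(-5) = (2*((6*5)*(-2*(-3))))*1 = (2*(30*6))*1 = (2*180)*1 = 360*1 = 360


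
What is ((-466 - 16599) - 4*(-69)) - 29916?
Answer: -46705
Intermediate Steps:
((-466 - 16599) - 4*(-69)) - 29916 = (-17065 + 276) - 29916 = -16789 - 29916 = -46705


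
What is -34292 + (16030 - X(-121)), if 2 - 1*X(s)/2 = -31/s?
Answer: -2210124/121 ≈ -18266.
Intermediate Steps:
X(s) = 4 + 62/s (X(s) = 4 - (-62)/s = 4 + 62/s)
-34292 + (16030 - X(-121)) = -34292 + (16030 - (4 + 62/(-121))) = -34292 + (16030 - (4 + 62*(-1/121))) = -34292 + (16030 - (4 - 62/121)) = -34292 + (16030 - 1*422/121) = -34292 + (16030 - 422/121) = -34292 + 1939208/121 = -2210124/121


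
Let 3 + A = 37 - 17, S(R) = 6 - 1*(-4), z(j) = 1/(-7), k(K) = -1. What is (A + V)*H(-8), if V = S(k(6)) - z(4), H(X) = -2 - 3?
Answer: -950/7 ≈ -135.71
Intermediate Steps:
z(j) = -1/7 (z(j) = 1*(-1/7) = -1/7)
H(X) = -5
S(R) = 10 (S(R) = 6 + 4 = 10)
A = 17 (A = -3 + (37 - 17) = -3 + 20 = 17)
V = 71/7 (V = 10 - 1*(-1/7) = 10 + 1/7 = 71/7 ≈ 10.143)
(A + V)*H(-8) = (17 + 71/7)*(-5) = (190/7)*(-5) = -950/7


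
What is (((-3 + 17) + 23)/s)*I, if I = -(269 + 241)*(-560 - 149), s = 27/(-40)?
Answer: -178384400/9 ≈ -1.9820e+7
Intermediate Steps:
s = -27/40 (s = 27*(-1/40) = -27/40 ≈ -0.67500)
I = 361590 (I = -510*(-709) = -1*(-361590) = 361590)
(((-3 + 17) + 23)/s)*I = (((-3 + 17) + 23)/(-27/40))*361590 = ((14 + 23)*(-40/27))*361590 = (37*(-40/27))*361590 = -1480/27*361590 = -178384400/9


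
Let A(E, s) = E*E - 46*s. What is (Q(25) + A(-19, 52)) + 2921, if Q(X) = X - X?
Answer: 890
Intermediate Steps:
Q(X) = 0
A(E, s) = E² - 46*s
(Q(25) + A(-19, 52)) + 2921 = (0 + ((-19)² - 46*52)) + 2921 = (0 + (361 - 2392)) + 2921 = (0 - 2031) + 2921 = -2031 + 2921 = 890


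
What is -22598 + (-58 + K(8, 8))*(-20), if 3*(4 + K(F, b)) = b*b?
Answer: -65354/3 ≈ -21785.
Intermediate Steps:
K(F, b) = -4 + b**2/3 (K(F, b) = -4 + (b*b)/3 = -4 + b**2/3)
-22598 + (-58 + K(8, 8))*(-20) = -22598 + (-58 + (-4 + (1/3)*8**2))*(-20) = -22598 + (-58 + (-4 + (1/3)*64))*(-20) = -22598 + (-58 + (-4 + 64/3))*(-20) = -22598 + (-58 + 52/3)*(-20) = -22598 - 122/3*(-20) = -22598 + 2440/3 = -65354/3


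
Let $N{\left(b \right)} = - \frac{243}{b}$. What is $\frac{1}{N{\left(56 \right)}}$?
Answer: $- \frac{56}{243} \approx -0.23045$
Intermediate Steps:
$\frac{1}{N{\left(56 \right)}} = \frac{1}{\left(-243\right) \frac{1}{56}} = \frac{1}{- \frac{243}{56}} = - \frac{56}{243}$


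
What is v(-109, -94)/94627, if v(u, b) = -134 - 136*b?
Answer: 12650/94627 ≈ 0.13368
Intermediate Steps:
v(-109, -94)/94627 = (-134 - 136*(-94))/94627 = (-134 + 12784)*(1/94627) = 12650*(1/94627) = 12650/94627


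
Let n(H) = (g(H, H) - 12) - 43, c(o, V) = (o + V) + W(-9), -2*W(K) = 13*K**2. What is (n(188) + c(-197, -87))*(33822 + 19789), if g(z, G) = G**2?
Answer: 3696853727/2 ≈ 1.8484e+9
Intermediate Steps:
W(K) = -13*K**2/2
c(o, V) = -1053/2 + V + o (c(o, V) = (o + V) - 13/2*(-9)**2 = (V + o) - 13/2*81 = (V + o) - 1053/2 = -1053/2 + V + o)
n(H) = -55 + H**2 (n(H) = (H**2 - 12) - 43 = (-12 + H**2) - 43 = -55 + H**2)
(n(188) + c(-197, -87))*(33822 + 19789) = ((-55 + 188**2) + (-1053/2 - 87 - 197))*(33822 + 19789) = ((-55 + 35344) - 1621/2)*53611 = (35289 - 1621/2)*53611 = (68957/2)*53611 = 3696853727/2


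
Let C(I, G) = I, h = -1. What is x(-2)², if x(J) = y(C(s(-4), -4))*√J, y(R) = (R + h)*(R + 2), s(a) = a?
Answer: -200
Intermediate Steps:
y(R) = (-1 + R)*(2 + R) (y(R) = (R - 1)*(R + 2) = (-1 + R)*(2 + R))
x(J) = 10*√J (x(J) = (-2 - 4 + (-4)²)*√J = (-2 - 4 + 16)*√J = 10*√J)
x(-2)² = (10*√(-2))² = (10*(I*√2))² = (10*I*√2)² = -200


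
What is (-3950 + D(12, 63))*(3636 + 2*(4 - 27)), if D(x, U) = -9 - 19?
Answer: -14281020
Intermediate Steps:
D(x, U) = -28
(-3950 + D(12, 63))*(3636 + 2*(4 - 27)) = (-3950 - 28)*(3636 + 2*(4 - 27)) = -3978*(3636 + 2*(-23)) = -3978*(3636 - 46) = -3978*3590 = -14281020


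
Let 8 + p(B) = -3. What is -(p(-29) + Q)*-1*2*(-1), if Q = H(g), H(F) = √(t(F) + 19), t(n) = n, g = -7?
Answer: 22 - 4*√3 ≈ 15.072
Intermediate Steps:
p(B) = -11 (p(B) = -8 - 3 = -11)
H(F) = √(19 + F) (H(F) = √(F + 19) = √(19 + F))
Q = 2*√3 (Q = √(19 - 7) = √12 = 2*√3 ≈ 3.4641)
-(p(-29) + Q)*-1*2*(-1) = -(-11 + 2*√3)*-1*2*(-1) = -(-11 + 2*√3)*(-2*(-1)) = -(-11 + 2*√3)*2 = -(-22 + 4*√3) = 22 - 4*√3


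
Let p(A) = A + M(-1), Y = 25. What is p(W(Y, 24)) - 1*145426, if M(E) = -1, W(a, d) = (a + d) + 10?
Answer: -145368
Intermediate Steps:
W(a, d) = 10 + a + d
p(A) = -1 + A (p(A) = A - 1 = -1 + A)
p(W(Y, 24)) - 1*145426 = (-1 + (10 + 25 + 24)) - 1*145426 = (-1 + 59) - 145426 = 58 - 145426 = -145368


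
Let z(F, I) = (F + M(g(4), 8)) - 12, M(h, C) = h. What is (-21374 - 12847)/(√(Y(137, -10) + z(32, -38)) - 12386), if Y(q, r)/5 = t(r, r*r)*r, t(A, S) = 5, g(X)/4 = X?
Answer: 211930653/76706605 + 34221*I*√214/153413210 ≈ 2.7629 + 0.0032631*I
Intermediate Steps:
g(X) = 4*X
Y(q, r) = 25*r (Y(q, r) = 5*(5*r) = 25*r)
z(F, I) = 4 + F (z(F, I) = (F + 4*4) - 12 = (F + 16) - 12 = (16 + F) - 12 = 4 + F)
(-21374 - 12847)/(√(Y(137, -10) + z(32, -38)) - 12386) = (-21374 - 12847)/(√(25*(-10) + (4 + 32)) - 12386) = -34221/(√(-250 + 36) - 12386) = -34221/(√(-214) - 12386) = -34221/(I*√214 - 12386) = -34221/(-12386 + I*√214)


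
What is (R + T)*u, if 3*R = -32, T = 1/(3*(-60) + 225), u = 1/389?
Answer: -479/17505 ≈ -0.027364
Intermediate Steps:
u = 1/389 ≈ 0.0025707
T = 1/45 (T = 1/(-180 + 225) = 1/45 ≈ 0.022222)
R = -32/3 (R = (⅓)*(-32) = -32/3 ≈ -10.667)
(R + T)*u = (-32/3 + 1/45)*(1/389) = -479/45*1/389 = -479/17505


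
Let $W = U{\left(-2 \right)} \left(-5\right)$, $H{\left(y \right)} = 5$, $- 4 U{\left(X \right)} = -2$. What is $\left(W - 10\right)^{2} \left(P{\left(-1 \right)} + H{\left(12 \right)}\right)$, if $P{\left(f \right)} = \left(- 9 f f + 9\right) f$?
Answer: $\frac{3125}{4} \approx 781.25$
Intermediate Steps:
$U{\left(X \right)} = \frac{1}{2}$ ($U{\left(X \right)} = \left(- \frac{1}{4}\right) \left(-2\right) = \frac{1}{2}$)
$P{\left(f \right)} = f \left(9 - 9 f^{2}\right)$ ($P{\left(f \right)} = \left(- 9 f^{2} + 9\right) f = \left(9 - 9 f^{2}\right) f = f \left(9 - 9 f^{2}\right)$)
$W = - \frac{5}{2}$ ($W = \frac{1}{2} \left(-5\right) = - \frac{5}{2} \approx -2.5$)
$\left(W - 10\right)^{2} \left(P{\left(-1 \right)} + H{\left(12 \right)}\right) = \left(- \frac{5}{2} - 10\right)^{2} \left(9 \left(-1\right) \left(1 - \left(-1\right)^{2}\right) + 5\right) = \left(- \frac{25}{2}\right)^{2} \left(9 \left(-1\right) \left(1 - 1\right) + 5\right) = \frac{625 \left(9 \left(-1\right) \left(1 - 1\right) + 5\right)}{4} = \frac{625 \left(9 \left(-1\right) 0 + 5\right)}{4} = \frac{625 \left(0 + 5\right)}{4} = \frac{625}{4} \cdot 5 = \frac{3125}{4}$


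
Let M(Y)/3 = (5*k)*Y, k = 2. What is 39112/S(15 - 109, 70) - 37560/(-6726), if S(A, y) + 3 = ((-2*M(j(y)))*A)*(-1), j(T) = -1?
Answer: 79132172/6319077 ≈ 12.523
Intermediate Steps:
M(Y) = 30*Y (M(Y) = 3*((5*2)*Y) = 3*(10*Y) = 30*Y)
S(A, y) = -3 - 60*A (S(A, y) = -3 + ((-60*(-1))*A)*(-1) = -3 + ((-2*(-30))*A)*(-1) = -3 + (60*A)*(-1) = -3 - 60*A)
39112/S(15 - 109, 70) - 37560/(-6726) = 39112/(-3 - 60*(15 - 109)) - 37560/(-6726) = 39112/(-3 - 60*(-94)) - 37560*(-1/6726) = 39112/(-3 + 5640) + 6260/1121 = 39112/5637 + 6260/1121 = 79132172/6319077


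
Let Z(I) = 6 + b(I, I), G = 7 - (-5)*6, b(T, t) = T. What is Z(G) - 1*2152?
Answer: -2109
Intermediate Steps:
G = 37 (G = 7 - 1*(-30) = 7 + 30 = 37)
Z(I) = 6 + I
Z(G) - 1*2152 = (6 + 37) - 1*2152 = 43 - 2152 = -2109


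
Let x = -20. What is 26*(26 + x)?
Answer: 156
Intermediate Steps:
26*(26 + x) = 26*(26 - 20) = 26*6 = 156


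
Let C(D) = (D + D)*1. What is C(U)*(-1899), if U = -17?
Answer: 64566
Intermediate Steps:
C(D) = 2*D (C(D) = (2*D)*1 = 2*D)
C(U)*(-1899) = (2*(-17))*(-1899) = -34*(-1899) = 64566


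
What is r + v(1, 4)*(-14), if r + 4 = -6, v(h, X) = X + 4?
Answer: -122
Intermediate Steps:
v(h, X) = 4 + X
r = -10 (r = -4 - 6 = -10)
r + v(1, 4)*(-14) = -10 + (4 + 4)*(-14) = -10 + 8*(-14) = -10 - 112 = -122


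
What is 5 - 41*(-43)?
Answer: 1768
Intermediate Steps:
5 - 41*(-43) = 5 + 1763 = 1768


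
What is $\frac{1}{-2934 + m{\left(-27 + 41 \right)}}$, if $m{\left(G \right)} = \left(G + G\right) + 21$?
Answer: $- \frac{1}{2885} \approx -0.00034662$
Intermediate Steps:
$m{\left(G \right)} = 21 + 2 G$ ($m{\left(G \right)} = 2 G + 21 = 21 + 2 G$)
$\frac{1}{-2934 + m{\left(-27 + 41 \right)}} = \frac{1}{-2934 + \left(21 + 2 \left(-27 + 41\right)\right)} = \frac{1}{-2934 + \left(21 + 2 \cdot 14\right)} = \frac{1}{-2934 + \left(21 + 28\right)} = \frac{1}{-2934 + 49} = \frac{1}{-2885} = - \frac{1}{2885}$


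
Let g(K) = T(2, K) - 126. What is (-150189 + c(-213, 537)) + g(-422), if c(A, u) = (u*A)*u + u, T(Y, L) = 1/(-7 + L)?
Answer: -26414548876/429 ≈ -6.1572e+7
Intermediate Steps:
c(A, u) = u + A*u² (c(A, u) = (A*u)*u + u = A*u² + u = u + A*u²)
g(K) = -126 + 1/(-7 + K) (g(K) = 1/(-7 + K) - 126 = -126 + 1/(-7 + K))
(-150189 + c(-213, 537)) + g(-422) = (-150189 + 537*(1 - 213*537)) + (883 - 126*(-422))/(-7 - 422) = (-150189 + 537*(1 - 114381)) + (883 + 53172)/(-429) = (-150189 + 537*(-114380)) - 1/429*54055 = (-150189 - 61422060) - 54055/429 = -61572249 - 54055/429 = -26414548876/429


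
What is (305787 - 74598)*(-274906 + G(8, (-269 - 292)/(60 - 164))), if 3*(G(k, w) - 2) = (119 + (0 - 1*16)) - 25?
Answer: -63548769942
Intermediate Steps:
G(k, w) = 28 (G(k, w) = 2 + ((119 + (0 - 1*16)) - 25)/3 = 2 + ((119 + (0 - 16)) - 25)/3 = 2 + ((119 - 16) - 25)/3 = 2 + (103 - 25)/3 = 2 + (⅓)*78 = 2 + 26 = 28)
(305787 - 74598)*(-274906 + G(8, (-269 - 292)/(60 - 164))) = (305787 - 74598)*(-274906 + 28) = 231189*(-274878) = -63548769942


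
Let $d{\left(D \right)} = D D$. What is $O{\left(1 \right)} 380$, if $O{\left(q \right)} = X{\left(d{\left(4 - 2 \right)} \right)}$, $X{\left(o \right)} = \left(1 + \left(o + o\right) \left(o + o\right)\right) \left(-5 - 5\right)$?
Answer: $-247000$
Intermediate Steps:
$d{\left(D \right)} = D^{2}$
$X{\left(o \right)} = -10 - 40 o^{2}$ ($X{\left(o \right)} = \left(1 + 2 o 2 o\right) \left(-10\right) = \left(1 + 4 o^{2}\right) \left(-10\right) = -10 - 40 o^{2}$)
$O{\left(q \right)} = -650$ ($O{\left(q \right)} = -10 - 40 \left(\left(4 - 2\right)^{2}\right)^{2} = -10 - 40 \left(2^{2}\right)^{2} = -10 - 40 \cdot 4^{2} = -10 - 640 = -650$)
$O{\left(1 \right)} 380 = \left(-650\right) 380 = -247000$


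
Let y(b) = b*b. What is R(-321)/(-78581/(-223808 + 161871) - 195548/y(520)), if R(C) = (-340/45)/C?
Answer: 284712001600/6598942518609 ≈ 0.043145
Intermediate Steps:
y(b) = b²
R(C) = -68/(9*C) (R(C) = (-340*1/45)/C = -68/(9*C))
R(-321)/(-78581/(-223808 + 161871) - 195548/y(520)) = (-68/9/(-321))/(-78581/(-223808 + 161871) - 195548/(520²)) = (-68/9*(-1/321))/(-78581/(-61937) - 195548/270400) = 68/(2889*(-78581*(-1/61937) - 195548*1/270400)) = 68/(2889*(78581/61937 - 48887/67600)) = 68/(2889*(2284161481/4186941200)) = (68/2889)*(4186941200/2284161481) = 284712001600/6598942518609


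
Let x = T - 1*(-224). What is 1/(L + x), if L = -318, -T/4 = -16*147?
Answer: 1/9314 ≈ 0.00010737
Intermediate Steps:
T = 9408 (T = -(-64)*147 = -4*(-2352) = 9408)
x = 9632 (x = 9408 - 1*(-224) = 9408 + 224 = 9632)
1/(L + x) = 1/(-318 + 9632) = 1/9314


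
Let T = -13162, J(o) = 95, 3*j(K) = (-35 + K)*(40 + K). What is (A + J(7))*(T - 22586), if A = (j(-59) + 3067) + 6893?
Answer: -380728116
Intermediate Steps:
j(K) = (-35 + K)*(40 + K)/3 (j(K) = ((-35 + K)*(40 + K))/3 = (-35 + K)*(40 + K)/3)
A = 31666/3 (A = ((-1400/3 + (1/3)*(-59)**2 + (5/3)*(-59)) + 3067) + 6893 = ((-1400/3 + (1/3)*3481 - 295/3) + 3067) + 6893 = ((-1400/3 + 3481/3 - 295/3) + 3067) + 6893 = (1786/3 + 3067) + 6893 = 10987/3 + 6893 = 31666/3 ≈ 10555.)
(A + J(7))*(T - 22586) = (31666/3 + 95)*(-13162 - 22586) = (31951/3)*(-35748) = -380728116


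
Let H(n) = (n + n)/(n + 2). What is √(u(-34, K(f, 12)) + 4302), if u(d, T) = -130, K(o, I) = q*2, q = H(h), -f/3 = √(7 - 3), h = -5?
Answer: 2*√1043 ≈ 64.591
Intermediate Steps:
H(n) = 2*n/(2 + n) (H(n) = (2*n)/(2 + n) = 2*n/(2 + n))
f = -6 (f = -3*√(7 - 3) = -3*√4 = -3*2 = -6)
q = 10/3 (q = 2*(-5)/(2 - 5) = 2*(-5)/(-3) = 2*(-5)*(-⅓) = 10/3 ≈ 3.3333)
K(o, I) = 20/3 (K(o, I) = (10/3)*2 = 20/3)
√(u(-34, K(f, 12)) + 4302) = √(-130 + 4302) = √4172 = 2*√1043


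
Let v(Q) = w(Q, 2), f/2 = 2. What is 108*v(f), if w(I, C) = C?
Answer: 216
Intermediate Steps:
f = 4 (f = 2*2 = 4)
v(Q) = 2
108*v(f) = 108*2 = 216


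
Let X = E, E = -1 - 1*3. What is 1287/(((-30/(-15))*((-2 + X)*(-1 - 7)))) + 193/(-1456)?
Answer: 38653/2912 ≈ 13.274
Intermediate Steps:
E = -4 (E = -1 - 3 = -4)
X = -4
1287/(((-30/(-15))*((-2 + X)*(-1 - 7)))) + 193/(-1456) = 1287/(((-30/(-15))*((-2 - 4)*(-1 - 7)))) + 193/(-1456) = 1287/(((-30*(-1)/15)*(-6*(-8)))) + 193*(-1/1456) = 1287/((-2*(-1)*48)) - 193/1456 = 1287/((2*48)) - 193/1456 = 1287/96 - 193/1456 = 1287*(1/96) - 193/1456 = 429/32 - 193/1456 = 38653/2912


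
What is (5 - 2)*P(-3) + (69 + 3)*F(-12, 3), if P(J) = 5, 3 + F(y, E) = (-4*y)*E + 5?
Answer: 10527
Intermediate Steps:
F(y, E) = 2 - 4*E*y (F(y, E) = -3 + ((-4*y)*E + 5) = -3 + (-4*E*y + 5) = -3 + (5 - 4*E*y) = 2 - 4*E*y)
(5 - 2)*P(-3) + (69 + 3)*F(-12, 3) = (5 - 2)*5 + (69 + 3)*(2 - 4*3*(-12)) = 3*5 + 72*(2 + 144) = 15 + 72*146 = 15 + 10512 = 10527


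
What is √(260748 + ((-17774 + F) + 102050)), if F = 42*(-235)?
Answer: √335154 ≈ 578.92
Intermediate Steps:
F = -9870
√(260748 + ((-17774 + F) + 102050)) = √(260748 + ((-17774 - 9870) + 102050)) = √(260748 + (-27644 + 102050)) = √(260748 + 74406) = √335154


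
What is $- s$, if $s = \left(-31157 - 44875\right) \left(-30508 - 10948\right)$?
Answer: $-3151982592$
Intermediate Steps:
$s = 3151982592$ ($s = \left(-76032\right) \left(-41456\right) = 3151982592$)
$- s = \left(-1\right) 3151982592 = -3151982592$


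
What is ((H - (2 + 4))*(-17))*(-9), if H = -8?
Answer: -2142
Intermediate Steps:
((H - (2 + 4))*(-17))*(-9) = ((-8 - (2 + 4))*(-17))*(-9) = ((-8 - 1*6)*(-17))*(-9) = ((-8 - 6)*(-17))*(-9) = -14*(-17)*(-9) = 238*(-9) = -2142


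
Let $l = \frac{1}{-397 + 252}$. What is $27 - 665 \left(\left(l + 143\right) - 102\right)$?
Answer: $- \frac{789769}{29} \approx -27233.0$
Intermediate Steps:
$l = - \frac{1}{145}$ ($l = \frac{1}{-145} = - \frac{1}{145} \approx -0.0068966$)
$27 - 665 \left(\left(l + 143\right) - 102\right) = 27 - 665 \left(\left(- \frac{1}{145} + 143\right) - 102\right) = 27 - 665 \left(\frac{20734}{145} - 102\right) = 27 - \frac{790552}{29} = - \frac{789769}{29}$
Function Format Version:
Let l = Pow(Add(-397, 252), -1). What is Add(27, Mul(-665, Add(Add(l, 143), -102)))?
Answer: Rational(-789769, 29) ≈ -27233.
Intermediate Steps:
l = Rational(-1, 145) (l = Pow(-145, -1) = Rational(-1, 145) ≈ -0.0068966)
Add(27, Mul(-665, Add(Add(l, 143), -102))) = Add(27, Mul(-665, Add(Add(Rational(-1, 145), 143), -102))) = Add(27, Mul(-665, Add(Rational(20734, 145), -102))) = Add(27, Mul(-665, Rational(5944, 145))) = Add(27, Rational(-790552, 29)) = Rational(-789769, 29)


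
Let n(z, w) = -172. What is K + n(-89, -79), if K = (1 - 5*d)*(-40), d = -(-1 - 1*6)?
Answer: 1188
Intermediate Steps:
d = 7 (d = -(-1 - 6) = -1*(-7) = 7)
K = 1360 (K = (1 - 5*7)*(-40) = (1 - 35)*(-40) = -34*(-40) = 1360)
K + n(-89, -79) = 1360 - 172 = 1188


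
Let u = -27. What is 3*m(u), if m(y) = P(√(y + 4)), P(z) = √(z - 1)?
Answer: 3*√(-1 + I*√23) ≈ 4.1887 + 5.1522*I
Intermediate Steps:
P(z) = √(-1 + z)
m(y) = √(-1 + √(4 + y)) (m(y) = √(-1 + √(y + 4)) = √(-1 + √(4 + y)))
3*m(u) = 3*√(-1 + √(4 - 27)) = 3*√(-1 + √(-23)) = 3*√(-1 + I*√23)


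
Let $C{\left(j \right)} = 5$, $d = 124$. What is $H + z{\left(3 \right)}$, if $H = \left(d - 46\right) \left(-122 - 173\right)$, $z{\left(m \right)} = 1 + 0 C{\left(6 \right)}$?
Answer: $-23009$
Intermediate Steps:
$z{\left(m \right)} = 1$ ($z{\left(m \right)} = 1 + 0 \cdot 5 = 1 + 0 = 1$)
$H = -23010$ ($H = \left(124 - 46\right) \left(-122 - 173\right) = 78 \left(-295\right) = -23010$)
$H + z{\left(3 \right)} = -23010 + 1 = -23009$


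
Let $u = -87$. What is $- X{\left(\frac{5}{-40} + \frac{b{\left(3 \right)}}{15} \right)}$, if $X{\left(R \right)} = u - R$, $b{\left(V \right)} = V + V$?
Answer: $\frac{3491}{40} \approx 87.275$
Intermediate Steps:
$b{\left(V \right)} = 2 V$
$X{\left(R \right)} = -87 - R$
$- X{\left(\frac{5}{-40} + \frac{b{\left(3 \right)}}{15} \right)} = - (-87 - \left(\frac{5}{-40} + \frac{2 \cdot 3}{15}\right)) = - (-87 - \left(5 \left(- \frac{1}{40}\right) + 6 \cdot \frac{1}{15}\right)) = - (-87 - \left(- \frac{1}{8} + \frac{2}{5}\right)) = - (-87 - \frac{11}{40}) = \left(-1\right) \left(- \frac{3491}{40}\right) = \frac{3491}{40}$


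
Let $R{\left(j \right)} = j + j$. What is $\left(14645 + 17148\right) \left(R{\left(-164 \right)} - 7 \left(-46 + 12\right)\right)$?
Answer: $-2861370$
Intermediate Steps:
$R{\left(j \right)} = 2 j$
$\left(14645 + 17148\right) \left(R{\left(-164 \right)} - 7 \left(-46 + 12\right)\right) = \left(14645 + 17148\right) \left(2 \left(-164\right) - 7 \left(-46 + 12\right)\right) = 31793 \left(-328 - -238\right) = 31793 \left(-328 + 238\right) = 31793 \left(-90\right) = -2861370$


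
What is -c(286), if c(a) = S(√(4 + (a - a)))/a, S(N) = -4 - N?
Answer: 3/143 ≈ 0.020979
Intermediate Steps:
c(a) = -6/a (c(a) = (-4 - √(4 + (a - a)))/a = (-4 - √(4 + 0))/a = (-4 - √4)/a = (-4 - 1*2)/a = (-4 - 2)/a = -6/a)
-c(286) = -(-6)/286 = -1*(-3/143) = 3/143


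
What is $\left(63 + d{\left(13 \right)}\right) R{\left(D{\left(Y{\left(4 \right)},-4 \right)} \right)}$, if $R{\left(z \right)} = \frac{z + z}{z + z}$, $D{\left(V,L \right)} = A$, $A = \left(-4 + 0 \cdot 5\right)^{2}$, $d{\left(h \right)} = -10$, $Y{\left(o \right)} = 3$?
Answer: $53$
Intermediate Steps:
$A = 16$ ($A = \left(-4 + 0\right)^{2} = \left(-4\right)^{2} = 16$)
$D{\left(V,L \right)} = 16$
$R{\left(z \right)} = 1$ ($R{\left(z \right)} = \frac{2 z}{2 z} = 2 z \frac{1}{2 z} = 1$)
$\left(63 + d{\left(13 \right)}\right) R{\left(D{\left(Y{\left(4 \right)},-4 \right)} \right)} = \left(63 - 10\right) 1 = 53 \cdot 1 = 53$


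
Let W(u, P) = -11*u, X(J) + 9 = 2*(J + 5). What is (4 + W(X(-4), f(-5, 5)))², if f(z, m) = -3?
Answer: 6561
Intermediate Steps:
X(J) = 1 + 2*J (X(J) = -9 + 2*(J + 5) = -9 + 2*(5 + J) = -9 + (10 + 2*J) = 1 + 2*J)
(4 + W(X(-4), f(-5, 5)))² = (4 - 11*(1 + 2*(-4)))² = (4 - 11*(1 - 8))² = (4 - 11*(-7))² = (4 + 77)² = 81² = 6561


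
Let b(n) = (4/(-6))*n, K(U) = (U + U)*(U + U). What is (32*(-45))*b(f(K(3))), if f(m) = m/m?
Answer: 960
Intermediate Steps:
K(U) = 4*U**2 (K(U) = (2*U)*(2*U) = 4*U**2)
f(m) = 1
b(n) = -2*n/3 (b(n) = (4*(-1/6))*n = -2*n/3)
(32*(-45))*b(f(K(3))) = (32*(-45))*(-2/3*1) = -1440*(-2/3) = 960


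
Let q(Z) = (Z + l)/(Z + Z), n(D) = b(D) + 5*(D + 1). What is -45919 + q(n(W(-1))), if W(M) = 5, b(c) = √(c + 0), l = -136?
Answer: -16439639/358 + 68*√5/895 ≈ -45921.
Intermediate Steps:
b(c) = √c
n(D) = 5 + √D + 5*D (n(D) = √D + 5*(D + 1) = √D + 5*(1 + D) = √D + (5 + 5*D) = 5 + √D + 5*D)
q(Z) = (-136 + Z)/(2*Z) (q(Z) = (Z - 136)/(Z + Z) = (-136 + Z)/((2*Z)) = (-136 + Z)*(1/(2*Z)) = (-136 + Z)/(2*Z))
-45919 + q(n(W(-1))) = -45919 + (-136 + (5 + √5 + 5*5))/(2*(5 + √5 + 5*5)) = -45919 + (-136 + (5 + √5 + 25))/(2*(5 + √5 + 25)) = -45919 + (-136 + (30 + √5))/(2*(30 + √5)) = -45919 + (-106 + √5)/(2*(30 + √5))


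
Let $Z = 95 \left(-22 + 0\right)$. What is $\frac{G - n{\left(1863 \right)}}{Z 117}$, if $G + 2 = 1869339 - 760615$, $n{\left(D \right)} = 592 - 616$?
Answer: $- \frac{61597}{13585} \approx -4.5342$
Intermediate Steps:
$Z = -2090$ ($Z = 95 \left(-22\right) = -2090$)
$n{\left(D \right)} = -24$
$G = 1108722$ ($G = -2 + \left(1869339 - 760615\right) = -2 + 1108724 = 1108722$)
$\frac{G - n{\left(1863 \right)}}{Z 117} = \frac{1108722 - -24}{\left(-2090\right) 117} = \frac{1108722 + 24}{-244530} = 1108746 \left(- \frac{1}{244530}\right) = - \frac{61597}{13585}$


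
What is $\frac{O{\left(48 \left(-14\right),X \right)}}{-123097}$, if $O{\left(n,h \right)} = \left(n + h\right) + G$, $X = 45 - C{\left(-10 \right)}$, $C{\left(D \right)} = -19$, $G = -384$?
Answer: $\frac{992}{123097} \approx 0.0080587$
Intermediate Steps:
$X = 64$ ($X = 45 - -19 = 45 + 19 = 64$)
$O{\left(n,h \right)} = -384 + h + n$ ($O{\left(n,h \right)} = \left(n + h\right) - 384 = \left(h + n\right) - 384 = -384 + h + n$)
$\frac{O{\left(48 \left(-14\right),X \right)}}{-123097} = \frac{-384 + 64 + 48 \left(-14\right)}{-123097} = \left(-384 + 64 - 672\right) \left(- \frac{1}{123097}\right) = \left(-992\right) \left(- \frac{1}{123097}\right) = \frac{992}{123097}$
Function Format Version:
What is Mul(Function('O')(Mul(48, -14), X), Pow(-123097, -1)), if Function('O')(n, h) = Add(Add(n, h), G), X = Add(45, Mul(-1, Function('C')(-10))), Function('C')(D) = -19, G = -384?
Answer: Rational(992, 123097) ≈ 0.0080587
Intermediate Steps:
X = 64 (X = Add(45, Mul(-1, -19)) = Add(45, 19) = 64)
Function('O')(n, h) = Add(-384, h, n) (Function('O')(n, h) = Add(Add(n, h), -384) = Add(Add(h, n), -384) = Add(-384, h, n))
Mul(Function('O')(Mul(48, -14), X), Pow(-123097, -1)) = Mul(Add(-384, 64, Mul(48, -14)), Pow(-123097, -1)) = Mul(Add(-384, 64, -672), Rational(-1, 123097)) = Mul(-992, Rational(-1, 123097)) = Rational(992, 123097)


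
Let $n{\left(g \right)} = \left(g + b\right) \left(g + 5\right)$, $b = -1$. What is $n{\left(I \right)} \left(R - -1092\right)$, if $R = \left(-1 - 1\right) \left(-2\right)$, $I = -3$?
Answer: $-8768$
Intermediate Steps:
$R = 4$ ($R = \left(-2\right) \left(-2\right) = 4$)
$n{\left(g \right)} = \left(-1 + g\right) \left(5 + g\right)$ ($n{\left(g \right)} = \left(g - 1\right) \left(g + 5\right) = \left(-1 + g\right) \left(5 + g\right)$)
$n{\left(I \right)} \left(R - -1092\right) = \left(-5 + \left(-3\right)^{2} + 4 \left(-3\right)\right) \left(4 - -1092\right) = \left(-5 + 9 - 12\right) \left(4 + 1092\right) = \left(-8\right) 1096 = -8768$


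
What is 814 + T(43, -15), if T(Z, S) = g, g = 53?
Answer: 867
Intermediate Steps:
T(Z, S) = 53
814 + T(43, -15) = 814 + 53 = 867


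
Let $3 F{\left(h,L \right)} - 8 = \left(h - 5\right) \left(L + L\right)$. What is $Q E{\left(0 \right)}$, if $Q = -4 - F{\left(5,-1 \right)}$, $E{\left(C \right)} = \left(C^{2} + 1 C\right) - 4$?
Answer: $\frac{80}{3} \approx 26.667$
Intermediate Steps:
$E{\left(C \right)} = -4 + C + C^{2}$ ($E{\left(C \right)} = \left(C^{2} + C\right) - 4 = \left(C + C^{2}\right) - 4 = -4 + C + C^{2}$)
$F{\left(h,L \right)} = \frac{8}{3} + \frac{2 L \left(-5 + h\right)}{3}$ ($F{\left(h,L \right)} = \frac{8}{3} + \frac{\left(h - 5\right) \left(L + L\right)}{3} = \frac{8}{3} + \frac{\left(-5 + h\right) 2 L}{3} = \frac{8}{3} + \frac{2 L \left(-5 + h\right)}{3}$)
$Q = - \frac{20}{3}$ ($Q = -4 - \left(\frac{8}{3} - - \frac{10}{3} + \frac{2}{3} \left(-1\right) 5\right) = -4 - \left(\frac{8}{3} + \frac{10}{3} - \frac{10}{3}\right) = -4 - \frac{8}{3} = - \frac{20}{3} \approx -6.6667$)
$Q E{\left(0 \right)} = - \frac{20 \left(-4 + 0 + 0^{2}\right)}{3} = - \frac{20 \left(-4 + 0 + 0\right)}{3} = \left(- \frac{20}{3}\right) \left(-4\right) = \frac{80}{3}$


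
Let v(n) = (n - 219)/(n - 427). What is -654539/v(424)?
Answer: 1963617/205 ≈ 9578.6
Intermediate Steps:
v(n) = (-219 + n)/(-427 + n)
-654539/v(424) = -654539*(-427 + 424)/(-219 + 424) = -654539/(205/(-3)) = -654539/((-⅓*205)) = -654539/(-205/3) = -654539*(-3/205) = 1963617/205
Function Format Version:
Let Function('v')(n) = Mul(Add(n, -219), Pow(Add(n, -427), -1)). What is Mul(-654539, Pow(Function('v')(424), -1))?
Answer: Rational(1963617, 205) ≈ 9578.6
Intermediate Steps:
Function('v')(n) = Mul(Pow(Add(-427, n), -1), Add(-219, n)) (Function('v')(n) = Mul(Add(-219, n), Pow(Add(-427, n), -1)) = Mul(Pow(Add(-427, n), -1), Add(-219, n)))
Mul(-654539, Pow(Function('v')(424), -1)) = Mul(-654539, Pow(Mul(Pow(Add(-427, 424), -1), Add(-219, 424)), -1)) = Mul(-654539, Pow(Mul(Pow(-3, -1), 205), -1)) = Mul(-654539, Pow(Mul(Rational(-1, 3), 205), -1)) = Mul(-654539, Pow(Rational(-205, 3), -1)) = Mul(-654539, Rational(-3, 205)) = Rational(1963617, 205)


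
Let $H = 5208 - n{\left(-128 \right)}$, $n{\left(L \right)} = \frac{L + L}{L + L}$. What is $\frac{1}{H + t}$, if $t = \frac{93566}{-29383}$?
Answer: $\frac{29383}{152903715} \approx 0.00019217$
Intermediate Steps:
$n{\left(L \right)} = 1$ ($n{\left(L \right)} = \frac{2 L}{2 L} = 2 L \frac{1}{2 L} = 1$)
$H = 5207$ ($H = 5208 - 1 = 5207$)
$t = - \frac{93566}{29383}$ ($t = 93566 \left(- \frac{1}{29383}\right) = - \frac{93566}{29383} \approx -3.1844$)
$\frac{1}{H + t} = \frac{1}{5207 - \frac{93566}{29383}} = \frac{1}{\frac{152903715}{29383}} = \frac{29383}{152903715}$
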